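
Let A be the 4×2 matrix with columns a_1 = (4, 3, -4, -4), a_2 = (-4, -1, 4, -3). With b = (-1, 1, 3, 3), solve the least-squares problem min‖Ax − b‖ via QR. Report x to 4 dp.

a_1 = (4, 3, -4, -4); ‖a_1‖ = 7.5498, so q_1 = (0.5298, 0.3974, -0.5298, -0.5298).
q_1·a_2 = 0.5298·(-4) + 0.3974·(-1) + (-0.5298)·4 + (-0.5298)·(-3) = -3.0464.
u_2 = a_2 + 3.0464·q_1 = (-2.3860, 0.2105, 2.3860, -4.6140).
‖u_2‖ = 5.7201, so q_2 = (-0.4171, 0.0368, 0.4171, -0.8066).
Qᵀb = (-3.3113, -0.7146).
Back-substitute: x_2 = -0.7146/5.7201 = -0.1249.
x_1 = (-3.3113 + 3.0464·(-0.1249))/7.5498 = -0.4890.

x = (-0.4890, -0.1249)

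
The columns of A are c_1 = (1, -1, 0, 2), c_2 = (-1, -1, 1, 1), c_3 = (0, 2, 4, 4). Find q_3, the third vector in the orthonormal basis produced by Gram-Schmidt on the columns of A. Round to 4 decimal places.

q_3 = (0.1195, 0.7570, 0.5578, 0.3187)

q_1 = c_1/‖c_1‖ = (1, -1, 0, 2)/2.4495 = (0.4082, -0.4082, 0.0000, 0.8165).
r_{12} = q_1·c_2 = 0.8165.
u_2 = c_2 − 0.8165·q_1 = (-1.3333, -0.6667, 1.0000, 0.3333).
‖u_2‖ = 1.8257, so q_2 = (-0.7303, -0.3651, 0.5477, 0.1826).
r_{13} = q_1·c_3 = 2.4495; r_{23} = q_2·c_3 = 2.1909.
u_3 = c_3 − 2.4495·q_1 − 2.1909·q_2 = (0.6000, 3.8000, 2.8000, 1.6000).
‖u_3‖ = 5.0200, so q_3 = (0.1195, 0.7570, 0.5578, 0.3187).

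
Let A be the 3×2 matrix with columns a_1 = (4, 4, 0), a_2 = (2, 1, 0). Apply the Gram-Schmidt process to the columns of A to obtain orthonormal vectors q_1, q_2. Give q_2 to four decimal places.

a_1 = (4, 4, 0); ‖a_1‖ = 5.6569, so q_1 = (0.7071, 0.7071, 0.0000).
q_1·a_2 = 0.7071·2 + 0.7071·1 + 0.0000·0 = 2.1213.
u_2 = a_2 − 2.1213·q_1 = (0.5000, -0.5000, 0.0000).
‖u_2‖ = 0.7071, so q_2 = (0.7071, -0.7071, 0.0000).

q_2 = (0.7071, -0.7071, 0.0000)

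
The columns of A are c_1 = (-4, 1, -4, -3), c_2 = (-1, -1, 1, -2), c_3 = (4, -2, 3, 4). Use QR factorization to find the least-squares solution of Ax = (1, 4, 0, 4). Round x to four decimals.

e_1 = c_1/‖c_1‖ = (-4, 1, -4, -3)/6.4807 = (-0.6172, 0.1543, -0.6172, -0.4629).
r_{12} = e_1·c_2 = 0.7715.
u_2 = c_2 − 0.7715·e_1 = (-0.5238, -1.1190, 1.4762, -1.6429).
‖u_2‖ = 2.5308, so e_2 = (-0.2070, -0.4422, 0.5833, -0.6492).
r_{13} = e_1·c_3 = -6.4807; r_{23} = e_2·c_3 = -0.7903.
u_3 = c_3 + 6.4807·e_1 + 0.7903·e_2 = (-0.1636, -1.3494, -0.5390, 0.4870).
‖u_3‖ = 1.5413, so e_3 = (-0.1061, -0.8755, -0.3497, 0.3160).
Qᵀb = (-1.8516, -4.5723, -2.3444).
Back-substitute: x_3 = -2.3444/1.5413 = -1.5211.
x_2 = (-4.5723 + 0.7903·(-1.5211))/2.5308 = -2.2817.
x_1 = (-1.8516 − 0.7715·(-2.2817) + 6.4807·(-1.5211))/6.4807 = -1.5352.

x = (-1.5352, -2.2817, -1.5211)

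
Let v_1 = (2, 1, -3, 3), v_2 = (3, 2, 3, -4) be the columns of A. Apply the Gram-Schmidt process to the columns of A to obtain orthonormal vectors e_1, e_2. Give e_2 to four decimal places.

e_2 = (0.7460, 0.4633, 0.2356, -0.4162)

v_1 = (2, 1, -3, 3); ‖v_1‖ = 4.7958, so e_1 = (0.4170, 0.2085, -0.6255, 0.6255).
e_1·v_2 = 0.4170·3 + 0.2085·2 + (-0.6255)·3 + 0.6255·(-4) = -2.7107.
u_2 = v_2 + 2.7107·e_1 = (4.1304, 2.5652, 1.3043, -2.3043).
‖u_2‖ = 5.5364, so e_2 = (0.7460, 0.4633, 0.2356, -0.4162).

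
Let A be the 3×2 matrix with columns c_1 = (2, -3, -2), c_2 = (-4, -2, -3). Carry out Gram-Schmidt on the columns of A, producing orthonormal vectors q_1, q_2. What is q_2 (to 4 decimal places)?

q_2 = (-0.8440, -0.2443, -0.4775)

q_1 = c_1/‖c_1‖ = (2, -3, -2)/4.1231 = (0.4851, -0.7276, -0.4851).
r_{12} = q_1·c_2 = 0.9701.
u_2 = c_2 − 0.9701·q_1 = (-4.4706, -1.2941, -2.5294).
‖u_2‖ = 5.2971, so q_2 = (-0.8440, -0.2443, -0.4775).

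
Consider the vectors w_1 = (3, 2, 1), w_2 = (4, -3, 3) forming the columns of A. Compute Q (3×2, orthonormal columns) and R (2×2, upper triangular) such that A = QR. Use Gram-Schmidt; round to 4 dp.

w_1 = (3, 2, 1); ‖w_1‖ = 3.7417, so e_1 = (0.8018, 0.5345, 0.2673).
e_1·w_2 = 0.8018·4 + 0.5345·(-3) + 0.2673·3 = 2.4054.
u_2 = w_2 − 2.4054·e_1 = (2.0714, -4.2857, 2.3571).
‖u_2‖ = 5.3117, so e_2 = (0.3900, -0.8068, 0.4438).

Q = [[0.8018, 0.3900], [0.5345, -0.8068], [0.2673, 0.4438]], R = [[3.7417, 2.4054], [0.0000, 5.3117]]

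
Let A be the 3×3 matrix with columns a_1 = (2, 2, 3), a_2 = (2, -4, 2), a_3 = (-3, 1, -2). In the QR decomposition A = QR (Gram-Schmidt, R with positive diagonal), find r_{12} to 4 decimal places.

r_{12} = 0.4851

a_1 = (2, 2, 3); ‖a_1‖ = 4.1231, so q_1 = (0.4851, 0.4851, 0.7276).
r_{12} = q_1·a_2 = 0.4851.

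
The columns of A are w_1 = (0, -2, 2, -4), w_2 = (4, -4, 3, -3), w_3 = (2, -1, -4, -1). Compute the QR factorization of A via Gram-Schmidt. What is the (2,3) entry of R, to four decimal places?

r_{23} = 1.1057

w_1 = (0, -2, 2, -4); ‖w_1‖ = 4.8990, so q_1 = (0.0000, -0.4082, 0.4082, -0.8165).
q_1·w_2 = 0.0000·4 + (-0.4082)·(-4) + 0.4082·3 + (-0.8165)·(-3) = 5.3072.
u_2 = w_2 − 5.3072·q_1 = (4.0000, -1.8333, 0.8333, 1.3333).
‖u_2‖ = 4.6726, so q_2 = (0.8561, -0.3924, 0.1783, 0.2854).
r_{23} = q_2·w_3 = 1.1057.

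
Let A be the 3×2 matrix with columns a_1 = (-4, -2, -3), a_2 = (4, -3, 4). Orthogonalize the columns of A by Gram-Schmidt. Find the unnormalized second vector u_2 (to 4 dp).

a_1 = (-4, -2, -3); ‖a_1‖ = 5.3852, so e_1 = (-0.7428, -0.3714, -0.5571).
e_1·a_2 = (-0.7428)·4 + (-0.3714)·(-3) + (-0.5571)·4 = -4.0853.
u_2 = a_2 + 4.0853·e_1 = (0.9655, -4.5172, 1.7241).

u_2 = (0.9655, -4.5172, 1.7241)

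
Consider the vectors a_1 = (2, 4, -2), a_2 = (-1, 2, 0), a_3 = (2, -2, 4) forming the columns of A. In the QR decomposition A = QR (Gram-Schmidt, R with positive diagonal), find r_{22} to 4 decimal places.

a_1 = (2, 4, -2); ‖a_1‖ = 4.8990, so e_1 = (0.4082, 0.8165, -0.4082).
e_1·a_2 = 0.4082·(-1) + 0.8165·2 + (-0.4082)·0 = 1.2247.
u_2 = a_2 − 1.2247·e_1 = (-1.5000, 1.0000, 0.5000).
r_{22} = ‖u_2‖ = 1.8708.

r_{22} = 1.8708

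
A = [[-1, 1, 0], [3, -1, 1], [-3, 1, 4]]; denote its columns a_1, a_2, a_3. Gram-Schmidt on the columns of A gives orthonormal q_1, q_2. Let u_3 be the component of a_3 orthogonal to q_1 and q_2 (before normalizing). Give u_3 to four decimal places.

a_1 = (-1, 3, -3); ‖a_1‖ = 4.3589, so q_1 = (-0.2294, 0.6882, -0.6882).
q_1·a_2 = (-0.2294)·1 + 0.6882·(-1) + (-0.6882)·1 = -1.6059.
u_2 = a_2 + 1.6059·q_1 = (0.6316, 0.1053, -0.1053).
‖u_2‖ = 0.6489, so q_2 = (0.9733, 0.1622, -0.1622).
q_1·a_3 = (-0.2294)·0 + 0.6882·1 + (-0.6882)·4 = -2.0647; q_2·a_3 = 0.9733·0 + 0.1622·1 + (-0.1622)·4 = -0.4867.
u_3 = a_3 + 2.0647·q_1 + 0.4867·q_2 = (0.0000, 2.5000, 2.5000).

u_3 = (0.0000, 2.5000, 2.5000)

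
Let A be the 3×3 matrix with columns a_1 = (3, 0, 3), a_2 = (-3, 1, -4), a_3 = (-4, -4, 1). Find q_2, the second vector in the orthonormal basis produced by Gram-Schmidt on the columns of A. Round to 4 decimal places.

a_1 = (3, 0, 3); ‖a_1‖ = 4.2426, so q_1 = (0.7071, 0.0000, 0.7071).
q_1·a_2 = 0.7071·(-3) + 0.0000·1 + 0.7071·(-4) = -4.9497.
u_2 = a_2 + 4.9497·q_1 = (0.5000, 1.0000, -0.5000).
‖u_2‖ = 1.2247, so q_2 = (0.4082, 0.8165, -0.4082).

q_2 = (0.4082, 0.8165, -0.4082)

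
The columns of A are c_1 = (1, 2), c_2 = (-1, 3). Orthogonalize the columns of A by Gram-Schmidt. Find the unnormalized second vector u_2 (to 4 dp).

u_2 = (-2.0000, 1.0000)

c_1 = (1, 2); ‖c_1‖ = 2.2361, so q_1 = (0.4472, 0.8944).
q_1·c_2 = 0.4472·(-1) + 0.8944·3 = 2.2361.
u_2 = c_2 − 2.2361·q_1 = (-2.0000, 1.0000).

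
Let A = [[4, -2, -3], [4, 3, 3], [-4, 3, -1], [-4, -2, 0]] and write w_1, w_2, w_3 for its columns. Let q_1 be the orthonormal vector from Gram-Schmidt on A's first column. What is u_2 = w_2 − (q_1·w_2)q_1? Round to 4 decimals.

w_1 = (4, 4, -4, -4); ‖w_1‖ = 8.0000, so q_1 = (0.5000, 0.5000, -0.5000, -0.5000).
q_1·w_2 = 0.5000·(-2) + 0.5000·3 + (-0.5000)·3 + (-0.5000)·(-2) = 0.0000.
u_2 = w_2 + 0.0000·q_1 = (-2.0000, 3.0000, 3.0000, -2.0000).

u_2 = (-2.0000, 3.0000, 3.0000, -2.0000)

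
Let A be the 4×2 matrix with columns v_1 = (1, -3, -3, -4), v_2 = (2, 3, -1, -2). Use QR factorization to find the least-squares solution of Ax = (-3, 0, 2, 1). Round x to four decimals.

x = (-0.3160, -0.4853)

e_1 = v_1/‖v_1‖ = (1, -3, -3, -4)/5.9161 = (0.1690, -0.5071, -0.5071, -0.6761).
r_{12} = e_1·v_2 = 0.6761.
u_2 = v_2 − 0.6761·e_1 = (1.8857, 3.3429, -0.6571, -1.5429).
‖u_2‖ = 4.1884, so e_2 = (0.4502, 0.7981, -0.1569, -0.3684).
Qᵀb = (-2.1974, -2.0328).
Back-substitute: x_2 = -2.0328/4.1884 = -0.4853.
x_1 = (-2.1974 − 0.6761·(-0.4853))/5.9161 = -0.3160.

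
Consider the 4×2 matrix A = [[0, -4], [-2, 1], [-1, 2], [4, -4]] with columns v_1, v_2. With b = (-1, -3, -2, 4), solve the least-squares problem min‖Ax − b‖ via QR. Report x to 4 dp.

x = (1.3475, 0.2149)

v_1 = (0, -2, -1, 4); ‖v_1‖ = 4.5826, so q_1 = (0.0000, -0.4364, -0.2182, 0.8729).
q_1·v_2 = 0.0000·(-4) + (-0.4364)·1 + (-0.2182)·2 + 0.8729·(-4) = -4.3644.
u_2 = v_2 + 4.3644·q_1 = (-4.0000, -0.9048, 1.0476, -0.1905).
‖u_2‖ = 4.2370, so q_2 = (-0.9441, -0.2135, 0.2473, -0.0450).
Qᵀb = (5.2372, 0.9103).
Back-substitute: x_2 = 0.9103/4.2370 = 0.2149.
x_1 = (5.2372 + 4.3644·0.2149)/4.5826 = 1.3475.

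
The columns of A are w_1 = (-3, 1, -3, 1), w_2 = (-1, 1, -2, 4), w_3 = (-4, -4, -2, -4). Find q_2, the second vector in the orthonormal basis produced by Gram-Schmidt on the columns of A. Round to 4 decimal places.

w_1 = (-3, 1, -3, 1); ‖w_1‖ = 4.4721, so q_1 = (-0.6708, 0.2236, -0.6708, 0.2236).
q_1·w_2 = (-0.6708)·(-1) + 0.2236·1 + (-0.6708)·(-2) + 0.2236·4 = 3.1305.
u_2 = w_2 − 3.1305·q_1 = (1.1000, 0.3000, 0.1000, 3.3000).
‖u_2‖ = 3.4928, so q_2 = (0.3149, 0.0859, 0.0286, 0.9448).

q_2 = (0.3149, 0.0859, 0.0286, 0.9448)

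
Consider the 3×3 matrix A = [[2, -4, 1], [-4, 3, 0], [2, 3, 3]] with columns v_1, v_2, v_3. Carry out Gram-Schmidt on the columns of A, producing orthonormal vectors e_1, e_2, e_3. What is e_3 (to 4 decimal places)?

v_1 = (2, -4, 2); ‖v_1‖ = 4.8990, so e_1 = (0.4082, -0.8165, 0.4082).
e_1·v_2 = 0.4082·(-4) + (-0.8165)·3 + 0.4082·3 = -2.8577.
u_2 = v_2 + 2.8577·e_1 = (-2.8333, 0.6667, 4.1667).
‖u_2‖ = 5.0827, so e_2 = (-0.5575, 0.1312, 0.8198).
e_1·v_3 = 0.4082·1 + (-0.8165)·0 + 0.4082·3 = 1.6330; e_2·v_3 = (-0.5575)·1 + 0.1312·0 + 0.8198·3 = 1.9019.
u_3 = v_3 − 1.6330·e_1 − 1.9019·e_2 = (1.3935, 1.0839, 0.7742).
‖u_3‖ = 1.9277, so e_3 = (0.7229, 0.5623, 0.4016).

e_3 = (0.7229, 0.5623, 0.4016)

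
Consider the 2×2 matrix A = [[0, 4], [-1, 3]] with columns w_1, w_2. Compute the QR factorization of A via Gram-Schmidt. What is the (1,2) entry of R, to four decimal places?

r_{12} = -3.0000

e_1 = w_1/‖w_1‖ = (0, -1)/1.0000 = (0.0000, -1.0000).
r_{12} = e_1·w_2 = -3.0000.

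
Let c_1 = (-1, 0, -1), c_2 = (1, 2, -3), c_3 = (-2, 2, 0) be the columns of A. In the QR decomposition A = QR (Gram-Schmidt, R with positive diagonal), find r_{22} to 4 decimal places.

c_1 = (-1, 0, -1); ‖c_1‖ = 1.4142, so e_1 = (-0.7071, 0.0000, -0.7071).
e_1·c_2 = (-0.7071)·1 + 0.0000·2 + (-0.7071)·(-3) = 1.4142.
u_2 = c_2 − 1.4142·e_1 = (2.0000, 2.0000, -2.0000).
r_{22} = ‖u_2‖ = 3.4641.

r_{22} = 3.4641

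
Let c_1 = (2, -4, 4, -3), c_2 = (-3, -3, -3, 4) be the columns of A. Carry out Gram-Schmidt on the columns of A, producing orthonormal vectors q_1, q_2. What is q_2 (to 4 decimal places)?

c_1 = (2, -4, 4, -3); ‖c_1‖ = 6.7082, so q_1 = (0.2981, -0.5963, 0.5963, -0.4472).
q_1·c_2 = 0.2981·(-3) + (-0.5963)·(-3) + 0.5963·(-3) + (-0.4472)·4 = -2.6833.
u_2 = c_2 + 2.6833·q_1 = (-2.2000, -4.6000, -1.4000, 2.8000).
‖u_2‖ = 5.9833, so q_2 = (-0.3677, -0.7688, -0.2340, 0.4680).

q_2 = (-0.3677, -0.7688, -0.2340, 0.4680)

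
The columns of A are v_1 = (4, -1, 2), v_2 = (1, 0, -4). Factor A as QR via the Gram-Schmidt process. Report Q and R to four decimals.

Q = [[0.8729, 0.4372], [-0.2182, -0.0473], [0.4364, -0.8981]], R = [[4.5826, -0.8729], [0.0000, 4.0297]]

v_1 = (4, -1, 2); ‖v_1‖ = 4.5826, so q_1 = (0.8729, -0.2182, 0.4364).
q_1·v_2 = 0.8729·1 + (-0.2182)·0 + 0.4364·(-4) = -0.8729.
u_2 = v_2 + 0.8729·q_1 = (1.7619, -0.1905, -3.6190).
‖u_2‖ = 4.0297, so q_2 = (0.4372, -0.0473, -0.8981).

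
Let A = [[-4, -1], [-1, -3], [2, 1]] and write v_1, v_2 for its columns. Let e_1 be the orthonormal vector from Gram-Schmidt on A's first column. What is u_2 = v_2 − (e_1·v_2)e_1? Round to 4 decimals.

e_1 = v_1/‖v_1‖ = (-4, -1, 2)/4.5826 = (-0.8729, -0.2182, 0.4364).
r_{12} = e_1·v_2 = 1.9640.
u_2 = v_2 − 1.9640·e_1 = (0.7143, -2.5714, 0.1429).

u_2 = (0.7143, -2.5714, 0.1429)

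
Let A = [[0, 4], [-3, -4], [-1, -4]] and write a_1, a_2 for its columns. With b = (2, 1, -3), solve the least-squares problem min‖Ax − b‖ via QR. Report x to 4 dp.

q_1 = a_1/‖a_1‖ = (0, -3, -1)/3.1623 = (0.0000, -0.9487, -0.3162).
r_{12} = q_1·a_2 = 5.0596.
u_2 = a_2 − 5.0596·q_1 = (4.0000, 0.8000, -2.4000).
‖u_2‖ = 4.7329, so q_2 = (0.8452, 0.1690, -0.5071).
Qᵀb = (0.0000, 3.3806).
Back-substitute: x_2 = 3.3806/4.7329 = 0.7143.
x_1 = (0.0000 − 5.0596·0.7143)/3.1623 = -1.1429.

x = (-1.1429, 0.7143)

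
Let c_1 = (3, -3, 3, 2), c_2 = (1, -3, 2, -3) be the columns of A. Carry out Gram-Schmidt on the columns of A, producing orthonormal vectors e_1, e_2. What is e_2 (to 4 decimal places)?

e_2 = (-0.0376, -0.4292, 0.1958, -0.8809)

c_1 = (3, -3, 3, 2); ‖c_1‖ = 5.5678, so e_1 = (0.5388, -0.5388, 0.5388, 0.3592).
e_1·c_2 = 0.5388·1 + (-0.5388)·(-3) + 0.5388·2 + 0.3592·(-3) = 2.1553.
u_2 = c_2 − 2.1553·e_1 = (-0.1613, -1.8387, 0.8387, -3.7742).
‖u_2‖ = 4.2843, so e_2 = (-0.0376, -0.4292, 0.1958, -0.8809).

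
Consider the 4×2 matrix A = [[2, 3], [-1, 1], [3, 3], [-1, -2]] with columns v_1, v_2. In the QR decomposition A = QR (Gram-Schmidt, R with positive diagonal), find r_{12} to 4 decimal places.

v_1 = (2, -1, 3, -1); ‖v_1‖ = 3.8730, so q_1 = (0.5164, -0.2582, 0.7746, -0.2582).
r_{12} = q_1·v_2 = 4.1312.

r_{12} = 4.1312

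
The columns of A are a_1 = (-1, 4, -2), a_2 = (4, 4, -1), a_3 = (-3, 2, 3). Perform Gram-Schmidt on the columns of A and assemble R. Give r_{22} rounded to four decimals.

r_{22} = 4.8648

a_1 = (-1, 4, -2); ‖a_1‖ = 4.5826, so q_1 = (-0.2182, 0.8729, -0.4364).
q_1·a_2 = (-0.2182)·4 + 0.8729·4 + (-0.4364)·(-1) = 3.0551.
u_2 = a_2 − 3.0551·q_1 = (4.6667, 1.3333, 0.3333).
r_{22} = ‖u_2‖ = 4.8648.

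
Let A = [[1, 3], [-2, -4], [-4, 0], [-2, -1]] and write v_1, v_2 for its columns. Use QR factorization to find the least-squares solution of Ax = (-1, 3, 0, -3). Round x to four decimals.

x = (0.2703, -0.5967)

v_1 = (1, -2, -4, -2); ‖v_1‖ = 5.0000, so e_1 = (0.2000, -0.4000, -0.8000, -0.4000).
e_1·v_2 = 0.2000·3 + (-0.4000)·(-4) + (-0.8000)·0 + (-0.4000)·(-1) = 2.6000.
u_2 = v_2 − 2.6000·e_1 = (2.4800, -2.9600, 2.0800, 0.0400).
‖u_2‖ = 4.3863, so e_2 = (0.5654, -0.6748, 0.4742, 0.0091).
Qᵀb = (-0.2000, -2.6172).
Back-substitute: x_2 = -2.6172/4.3863 = -0.5967.
x_1 = (-0.2000 − 2.6000·(-0.5967))/5.0000 = 0.2703.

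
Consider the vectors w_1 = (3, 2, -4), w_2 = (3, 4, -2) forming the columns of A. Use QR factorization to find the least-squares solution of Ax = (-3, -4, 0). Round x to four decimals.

x = (0.6111, -1.3889)

w_1 = (3, 2, -4); ‖w_1‖ = 5.3852, so q_1 = (0.5571, 0.3714, -0.7428).
q_1·w_2 = 0.5571·3 + 0.3714·4 + (-0.7428)·(-2) = 4.6424.
u_2 = w_2 − 4.6424·q_1 = (0.4138, 2.2759, 1.4483).
‖u_2‖ = 2.7292, so q_2 = (0.1516, 0.8339, 0.5307).
Qᵀb = (-3.1568, -3.7905).
Back-substitute: x_2 = -3.7905/2.7292 = -1.3889.
x_1 = (-3.1568 − 4.6424·(-1.3889))/5.3852 = 0.6111.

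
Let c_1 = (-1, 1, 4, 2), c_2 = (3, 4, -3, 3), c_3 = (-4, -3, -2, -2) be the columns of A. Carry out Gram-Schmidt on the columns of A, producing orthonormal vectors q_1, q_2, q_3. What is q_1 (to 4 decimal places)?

q_1 = c_1/‖c_1‖ = (-1, 1, 4, 2)/4.6904 = (-0.2132, 0.2132, 0.8528, 0.4264).

q_1 = (-0.2132, 0.2132, 0.8528, 0.4264)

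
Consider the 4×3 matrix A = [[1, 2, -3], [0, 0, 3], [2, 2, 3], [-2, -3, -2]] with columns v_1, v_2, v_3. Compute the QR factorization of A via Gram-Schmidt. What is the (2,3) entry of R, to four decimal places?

v_1 = (1, 0, 2, -2); ‖v_1‖ = 3.0000, so q_1 = (0.3333, 0.0000, 0.6667, -0.6667).
q_1·v_2 = 0.3333·2 + 0.0000·0 + 0.6667·2 + (-0.6667)·(-3) = 4.0000.
u_2 = v_2 − 4.0000·q_1 = (0.6667, 0.0000, -0.6667, -0.3333).
‖u_2‖ = 1.0000, so q_2 = (0.6667, 0.0000, -0.6667, -0.3333).
r_{23} = q_2·v_3 = -3.3333.

r_{23} = -3.3333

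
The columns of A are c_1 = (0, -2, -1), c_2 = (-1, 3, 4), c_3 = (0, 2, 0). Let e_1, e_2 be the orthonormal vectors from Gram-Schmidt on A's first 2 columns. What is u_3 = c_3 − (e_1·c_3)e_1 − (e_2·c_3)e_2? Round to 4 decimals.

e_1 = c_1/‖c_1‖ = (0, -2, -1)/2.2361 = (0.0000, -0.8944, -0.4472).
r_{12} = e_1·c_2 = -4.4721.
u_2 = c_2 + 4.4721·e_1 = (-1.0000, -1.0000, 2.0000).
‖u_2‖ = 2.4495, so e_2 = (-0.4082, -0.4082, 0.8165).
r_{13} = e_1·c_3 = -1.7889; r_{23} = e_2·c_3 = -0.8165.
u_3 = c_3 + 1.7889·e_1 + 0.8165·e_2 = (-0.3333, 0.0667, -0.1333).

u_3 = (-0.3333, 0.0667, -0.1333)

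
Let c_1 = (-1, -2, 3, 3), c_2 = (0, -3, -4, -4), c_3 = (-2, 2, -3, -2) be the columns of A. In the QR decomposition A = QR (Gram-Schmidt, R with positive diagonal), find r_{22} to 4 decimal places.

r_{22} = 5.1878

c_1 = (-1, -2, 3, 3); ‖c_1‖ = 4.7958, so q_1 = (-0.2085, -0.4170, 0.6255, 0.6255).
q_1·c_2 = (-0.2085)·0 + (-0.4170)·(-3) + 0.6255·(-4) + 0.6255·(-4) = -3.7533.
u_2 = c_2 + 3.7533·q_1 = (-0.7826, -4.5652, -1.6522, -1.6522).
r_{22} = ‖u_2‖ = 5.1878.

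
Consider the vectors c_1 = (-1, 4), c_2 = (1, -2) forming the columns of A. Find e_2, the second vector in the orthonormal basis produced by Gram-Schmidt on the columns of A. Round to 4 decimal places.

c_1 = (-1, 4); ‖c_1‖ = 4.1231, so e_1 = (-0.2425, 0.9701).
e_1·c_2 = (-0.2425)·1 + 0.9701·(-2) = -2.1828.
u_2 = c_2 + 2.1828·e_1 = (0.4706, 0.1176).
‖u_2‖ = 0.4851, so e_2 = (0.9701, 0.2425).

e_2 = (0.9701, 0.2425)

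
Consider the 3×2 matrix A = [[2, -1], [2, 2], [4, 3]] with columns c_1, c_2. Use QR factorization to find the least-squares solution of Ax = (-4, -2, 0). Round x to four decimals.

c_1 = (2, 2, 4); ‖c_1‖ = 4.8990, so q_1 = (0.4082, 0.4082, 0.8165).
q_1·c_2 = 0.4082·(-1) + 0.4082·2 + 0.8165·3 = 2.8577.
u_2 = c_2 − 2.8577·q_1 = (-2.1667, 0.8333, 0.6667).
‖u_2‖ = 2.4152, so q_2 = (-0.8971, 0.3450, 0.2760).
Qᵀb = (-2.4495, 2.8983).
Back-substitute: x_2 = 2.8983/2.4152 = 1.2000.
x_1 = (-2.4495 − 2.8577·1.2000)/4.8990 = -1.2000.

x = (-1.2000, 1.2000)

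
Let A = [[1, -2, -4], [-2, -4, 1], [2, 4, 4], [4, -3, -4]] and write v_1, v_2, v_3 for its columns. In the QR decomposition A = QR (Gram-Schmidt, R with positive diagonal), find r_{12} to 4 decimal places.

r_{12} = 0.4000

v_1 = (1, -2, 2, 4); ‖v_1‖ = 5.0000, so e_1 = (0.2000, -0.4000, 0.4000, 0.8000).
r_{12} = e_1·v_2 = 0.4000.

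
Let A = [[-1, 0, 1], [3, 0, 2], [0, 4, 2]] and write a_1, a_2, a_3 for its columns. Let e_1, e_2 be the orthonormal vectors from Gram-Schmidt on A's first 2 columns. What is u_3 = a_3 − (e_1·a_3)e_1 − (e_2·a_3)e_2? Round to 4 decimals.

u_3 = (1.5000, 0.5000, 0.0000)

a_1 = (-1, 3, 0); ‖a_1‖ = 3.1623, so e_1 = (-0.3162, 0.9487, 0.0000).
e_1·a_2 = (-0.3162)·0 + 0.9487·0 + 0.0000·4 = 0.0000.
u_2 = a_2 + 0.0000·e_1 = (0.0000, 0.0000, 4.0000).
‖u_2‖ = 4.0000, so e_2 = (0.0000, 0.0000, 1.0000).
e_1·a_3 = (-0.3162)·1 + 0.9487·2 + 0.0000·2 = 1.5811; e_2·a_3 = 0.0000·1 + 0.0000·2 + 1.0000·2 = 2.0000.
u_3 = a_3 − 1.5811·e_1 − 2.0000·e_2 = (1.5000, 0.5000, 0.0000).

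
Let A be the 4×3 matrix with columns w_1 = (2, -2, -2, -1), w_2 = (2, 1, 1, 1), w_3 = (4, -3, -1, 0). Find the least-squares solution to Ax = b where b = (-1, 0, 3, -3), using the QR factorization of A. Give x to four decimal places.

w_1 = (2, -2, -2, -1); ‖w_1‖ = 3.6056, so e_1 = (0.5547, -0.5547, -0.5547, -0.2774).
e_1·w_2 = 0.5547·2 + (-0.5547)·1 + (-0.5547)·1 + (-0.2774)·1 = -0.2774.
u_2 = w_2 + 0.2774·e_1 = (2.1538, 0.8462, 0.8462, 0.9231).
‖u_2‖ = 2.6312, so e_2 = (0.8186, 0.3216, 0.3216, 0.3508).
e_1·w_3 = 0.5547·4 + (-0.5547)·(-3) + (-0.5547)·(-1) + (-0.2774)·0 = 4.4376; e_2·w_3 = 0.8186·4 + 0.3216·(-3) + 0.3216·(-1) + 0.3508·0 = 1.9880.
u_3 = w_3 − 4.4376·e_1 − 1.9880·e_2 = (-0.0889, -1.1778, 0.8222, 0.5333).
‖u_3‖ = 1.5348, so e_3 = (-0.0579, -0.7674, 0.5357, 0.3475).
Qᵀb = (-1.3868, -0.9063, 0.6226).
Back-substitute: x_3 = 0.6226/1.5348 = 0.4057.
x_2 = (-0.9063 − 1.9880·0.4057)/2.6312 = -0.6509.
x_1 = (-1.3868 + 0.2774·(-0.6509) − 4.4376·0.4057)/3.6056 = -0.9340.

x = (-0.9340, -0.6509, 0.4057)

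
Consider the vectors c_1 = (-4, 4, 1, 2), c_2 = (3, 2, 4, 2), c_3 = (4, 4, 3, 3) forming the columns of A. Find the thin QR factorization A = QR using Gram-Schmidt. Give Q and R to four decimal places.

c_1 = (-4, 4, 1, 2); ‖c_1‖ = 6.0828, so q_1 = (-0.6576, 0.6576, 0.1644, 0.3288).
q_1·c_2 = (-0.6576)·3 + 0.6576·2 + 0.1644·4 + 0.3288·2 = 0.6576.
u_2 = c_2 − 0.6576·q_1 = (3.4324, 1.5676, 3.8919, 1.7838).
‖u_2‖ = 5.7068, so q_2 = (0.6015, 0.2747, 0.6820, 0.3126).
q_1·c_3 = (-0.6576)·4 + 0.6576·4 + 0.1644·3 + 0.3288·3 = 1.4796; q_2·c_3 = 0.6015·4 + 0.2747·4 + 0.6820·3 + 0.3126·3 = 6.4882.
u_3 = c_3 − 1.4796·q_1 − 6.4882·q_2 = (1.0705, 1.2448, -1.6680, 0.4855).
‖u_3‖ = 2.3903, so q_3 = (0.4479, 0.5208, -0.6978, 0.2031).

Q = [[-0.6576, 0.6015, 0.4479], [0.6576, 0.2747, 0.5208], [0.1644, 0.6820, -0.6978], [0.3288, 0.3126, 0.2031]], R = [[6.0828, 0.6576, 1.4796], [0.0000, 5.7068, 6.4882], [0.0000, 0.0000, 2.3903]]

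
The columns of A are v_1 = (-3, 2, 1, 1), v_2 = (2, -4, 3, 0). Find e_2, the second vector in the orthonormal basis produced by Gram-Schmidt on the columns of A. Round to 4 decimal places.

v_1 = (-3, 2, 1, 1); ‖v_1‖ = 3.8730, so e_1 = (-0.7746, 0.5164, 0.2582, 0.2582).
e_1·v_2 = (-0.7746)·2 + 0.5164·(-4) + 0.2582·3 + 0.2582·0 = -2.8402.
u_2 = v_2 + 2.8402·e_1 = (-0.2000, -2.5333, 3.7333, 0.7333).
‖u_2‖ = 4.5753, so e_2 = (-0.0437, -0.5537, 0.8160, 0.1603).

e_2 = (-0.0437, -0.5537, 0.8160, 0.1603)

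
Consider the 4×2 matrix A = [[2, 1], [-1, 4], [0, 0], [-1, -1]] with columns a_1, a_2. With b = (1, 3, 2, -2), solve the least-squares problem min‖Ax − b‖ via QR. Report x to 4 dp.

q_1 = a_1/‖a_1‖ = (2, -1, 0, -1)/2.4495 = (0.8165, -0.4082, 0.0000, -0.4082).
r_{12} = q_1·a_2 = -0.4082.
u_2 = a_2 + 0.4082·q_1 = (1.3333, 3.8333, 0.0000, -1.1667).
‖u_2‖ = 4.2230, so q_2 = (0.3157, 0.9077, 0.0000, -0.2763).
Qᵀb = (0.4082, 3.5915).
Back-substitute: x_2 = 3.5915/4.2230 = 0.8505.
x_1 = (0.4082 + 0.4082·0.8505)/2.4495 = 0.3084.

x = (0.3084, 0.8505)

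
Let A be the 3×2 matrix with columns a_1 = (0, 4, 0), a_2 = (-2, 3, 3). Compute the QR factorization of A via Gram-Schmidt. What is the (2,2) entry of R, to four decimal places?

a_1 = (0, 4, 0); ‖a_1‖ = 4.0000, so q_1 = (0.0000, 1.0000, 0.0000).
q_1·a_2 = 0.0000·(-2) + 1.0000·3 + 0.0000·3 = 3.0000.
u_2 = a_2 − 3.0000·q_1 = (-2.0000, 0.0000, 3.0000).
r_{22} = ‖u_2‖ = 3.6056.

r_{22} = 3.6056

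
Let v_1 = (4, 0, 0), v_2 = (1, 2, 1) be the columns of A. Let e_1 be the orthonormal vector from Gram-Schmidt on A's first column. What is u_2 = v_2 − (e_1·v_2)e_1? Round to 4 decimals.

u_2 = (0.0000, 2.0000, 1.0000)

v_1 = (4, 0, 0); ‖v_1‖ = 4.0000, so e_1 = (1.0000, 0.0000, 0.0000).
e_1·v_2 = 1.0000·1 + 0.0000·2 + 0.0000·1 = 1.0000.
u_2 = v_2 − 1.0000·e_1 = (0.0000, 2.0000, 1.0000).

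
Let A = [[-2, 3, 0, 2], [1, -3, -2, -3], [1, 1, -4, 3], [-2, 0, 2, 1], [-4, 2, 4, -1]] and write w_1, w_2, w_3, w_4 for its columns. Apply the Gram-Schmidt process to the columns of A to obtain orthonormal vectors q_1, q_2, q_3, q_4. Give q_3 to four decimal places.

q_3 = (-0.3555, -0.6221, -0.6743, -0.1673, -0.0627)

q_1 = w_1/‖w_1‖ = (-2, 1, 1, -2, -4)/5.0990 = (-0.3922, 0.1961, 0.1961, -0.3922, -0.7845).
r_{12} = q_1·w_2 = -3.1379.
u_2 = w_2 + 3.1379·q_1 = (1.7692, -2.3846, 1.6154, -1.2308, -0.4615).
‖u_2‖ = 3.6268, so q_2 = (0.4878, -0.6575, 0.4454, -0.3394, -0.1273).
r_{13} = q_1·w_3 = -5.0990; r_{23} = q_2·w_3 = -1.6543.
u_3 = w_3 + 5.0990·q_1 + 1.6543·q_2 = (-1.1930, -2.0877, -2.2632, -0.5614, -0.2105).
‖u_3‖ = 3.3561, so q_3 = (-0.3555, -0.6221, -0.6743, -0.1673, -0.0627).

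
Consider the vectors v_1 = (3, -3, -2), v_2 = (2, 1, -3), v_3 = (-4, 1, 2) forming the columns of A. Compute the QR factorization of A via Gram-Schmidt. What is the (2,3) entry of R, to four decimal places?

v_1 = (3, -3, -2); ‖v_1‖ = 4.6904, so q_1 = (0.6396, -0.6396, -0.4264).
q_1·v_2 = 0.6396·2 + (-0.6396)·1 + (-0.4264)·(-3) = 1.9188.
u_2 = v_2 − 1.9188·q_1 = (0.7727, 2.2273, -2.1818).
‖u_2‖ = 3.2122, so q_2 = (0.2406, 0.6934, -0.6792).
r_{23} = q_2·v_3 = -1.6273.

r_{23} = -1.6273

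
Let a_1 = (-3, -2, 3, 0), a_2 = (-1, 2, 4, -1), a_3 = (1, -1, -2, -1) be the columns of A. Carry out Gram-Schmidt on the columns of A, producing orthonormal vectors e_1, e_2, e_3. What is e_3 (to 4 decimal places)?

e_3 = (0.1630, -0.3056, -0.0407, -0.9372)

e_1 = a_1/‖a_1‖ = (-3, -2, 3, 0)/4.6904 = (-0.6396, -0.4264, 0.6396, 0.0000).
r_{12} = e_1·a_2 = 2.3452.
u_2 = a_2 − 2.3452·e_1 = (0.5000, 3.0000, 2.5000, -1.0000).
‖u_2‖ = 4.0620, so e_2 = (0.1231, 0.7385, 0.6155, -0.2462).
r_{13} = e_1·a_3 = -1.4924; r_{23} = e_2·a_3 = -1.6002.
u_3 = a_3 + 1.4924·e_1 + 1.6002·e_2 = (0.2424, -0.4545, -0.0606, -1.3939).
‖u_3‖ = 1.4873, so e_3 = (0.1630, -0.3056, -0.0407, -0.9372).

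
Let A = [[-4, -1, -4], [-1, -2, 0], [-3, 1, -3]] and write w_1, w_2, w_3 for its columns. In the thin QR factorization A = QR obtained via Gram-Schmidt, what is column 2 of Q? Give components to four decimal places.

w_1 = (-4, -1, -3); ‖w_1‖ = 5.0990, so q_1 = (-0.7845, -0.1961, -0.5883).
q_1·w_2 = (-0.7845)·(-1) + (-0.1961)·(-2) + (-0.5883)·1 = 0.5883.
u_2 = w_2 − 0.5883·q_1 = (-0.5385, -1.8846, 1.3462).
‖u_2‖ = 2.3778, so q_2 = (-0.2265, -0.7926, 0.5661).

q_2 = (-0.2265, -0.7926, 0.5661)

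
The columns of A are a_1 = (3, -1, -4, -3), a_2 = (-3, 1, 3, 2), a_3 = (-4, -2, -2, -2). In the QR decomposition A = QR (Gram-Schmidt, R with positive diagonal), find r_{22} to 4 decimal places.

a_1 = (3, -1, -4, -3); ‖a_1‖ = 5.9161, so q_1 = (0.5071, -0.1690, -0.6761, -0.5071).
q_1·a_2 = 0.5071·(-3) + (-0.1690)·1 + (-0.6761)·3 + (-0.5071)·2 = -4.7329.
u_2 = a_2 + 4.7329·q_1 = (-0.6000, 0.2000, -0.2000, -0.4000).
r_{22} = ‖u_2‖ = 0.7746.

r_{22} = 0.7746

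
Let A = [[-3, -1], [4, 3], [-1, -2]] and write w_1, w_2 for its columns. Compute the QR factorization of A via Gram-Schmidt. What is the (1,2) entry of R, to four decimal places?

q_1 = w_1/‖w_1‖ = (-3, 4, -1)/5.0990 = (-0.5883, 0.7845, -0.1961).
r_{12} = q_1·w_2 = 3.3340.

r_{12} = 3.3340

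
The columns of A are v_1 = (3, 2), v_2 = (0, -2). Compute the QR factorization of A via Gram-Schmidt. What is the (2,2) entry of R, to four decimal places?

r_{22} = 1.6641

v_1 = (3, 2); ‖v_1‖ = 3.6056, so e_1 = (0.8321, 0.5547).
e_1·v_2 = 0.8321·0 + 0.5547·(-2) = -1.1094.
u_2 = v_2 + 1.1094·e_1 = (0.9231, -1.3846).
r_{22} = ‖u_2‖ = 1.6641.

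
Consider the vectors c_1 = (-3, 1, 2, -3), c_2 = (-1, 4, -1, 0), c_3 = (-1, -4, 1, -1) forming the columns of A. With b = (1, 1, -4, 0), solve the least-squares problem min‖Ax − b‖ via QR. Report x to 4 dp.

e_1 = c_1/‖c_1‖ = (-3, 1, 2, -3)/4.7958 = (-0.6255, 0.2085, 0.4170, -0.6255).
r_{12} = e_1·c_2 = 1.0426.
u_2 = c_2 − 1.0426·e_1 = (-0.3478, 3.7826, -1.4348, 0.6522).
‖u_2‖ = 4.1125, so e_2 = (-0.0846, 0.9198, -0.3489, 0.1586).
r_{13} = e_1·c_3 = 0.8341; r_{23} = e_2·c_3 = -4.1020.
u_3 = c_3 − 0.8341·e_1 + 4.1020·e_2 = (-0.8252, -0.4010, -0.7789, 0.1722).
‖u_3‖ = 1.2158, so e_3 = (-0.6787, -0.3298, -0.6407, 0.1417).
Qᵀb = (-2.0851, 2.2307, 1.5541).
Back-substitute: x_3 = 1.5541/1.2158 = 1.2783.
x_2 = (2.2307 + 4.1020·1.2783)/4.1125 = 1.8174.
x_1 = (-2.0851 − 1.0426·1.8174 − 0.8341·1.2783)/4.7958 = -1.0522.

x = (-1.0522, 1.8174, 1.2783)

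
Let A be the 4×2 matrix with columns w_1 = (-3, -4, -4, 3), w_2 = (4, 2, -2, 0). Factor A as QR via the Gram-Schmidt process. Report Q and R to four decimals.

q_1 = w_1/‖w_1‖ = (-3, -4, -4, 3)/7.0711 = (-0.4243, -0.5657, -0.5657, 0.4243).
r_{12} = q_1·w_2 = -1.6971.
u_2 = w_2 + 1.6971·q_1 = (3.2800, 1.0400, -2.9600, 0.7200).
‖u_2‖ = 4.5957, so q_2 = (0.7137, 0.2263, -0.6441, 0.1567).

Q = [[-0.4243, 0.7137], [-0.5657, 0.2263], [-0.5657, -0.6441], [0.4243, 0.1567]], R = [[7.0711, -1.6971], [0.0000, 4.5957]]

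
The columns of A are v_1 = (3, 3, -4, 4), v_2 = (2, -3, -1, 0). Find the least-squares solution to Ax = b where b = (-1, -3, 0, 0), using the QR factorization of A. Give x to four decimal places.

x = (-0.2504, 0.5179)

v_1 = (3, 3, -4, 4); ‖v_1‖ = 7.0711, so q_1 = (0.4243, 0.4243, -0.5657, 0.5657).
q_1·v_2 = 0.4243·2 + 0.4243·(-3) + (-0.5657)·(-1) + 0.5657·0 = 0.1414.
u_2 = v_2 − 0.1414·q_1 = (1.9400, -3.0600, -0.9200, -0.0800).
‖u_2‖ = 3.7390, so q_2 = (0.5189, -0.8184, -0.2461, -0.0214).
Qᵀb = (-1.6971, 1.9364).
Back-substitute: x_2 = 1.9364/3.7390 = 0.5179.
x_1 = (-1.6971 − 0.1414·0.5179)/7.0711 = -0.2504.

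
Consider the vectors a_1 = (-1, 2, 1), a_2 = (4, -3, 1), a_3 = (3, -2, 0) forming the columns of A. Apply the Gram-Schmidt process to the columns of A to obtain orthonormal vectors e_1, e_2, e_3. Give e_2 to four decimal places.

e_2 = (0.7071, 0.0000, 0.7071)

e_1 = a_1/‖a_1‖ = (-1, 2, 1)/2.4495 = (-0.4082, 0.8165, 0.4082).
r_{12} = e_1·a_2 = -3.6742.
u_2 = a_2 + 3.6742·e_1 = (2.5000, 0.0000, 2.5000).
‖u_2‖ = 3.5355, so e_2 = (0.7071, 0.0000, 0.7071).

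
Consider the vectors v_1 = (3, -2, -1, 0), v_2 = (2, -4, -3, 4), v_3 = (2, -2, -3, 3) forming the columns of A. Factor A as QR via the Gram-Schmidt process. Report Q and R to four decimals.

e_1 = v_1/‖v_1‖ = (3, -2, -1, 0)/3.7417 = (0.8018, -0.5345, -0.2673, 0.0000).
r_{12} = e_1·v_2 = 4.5434.
u_2 = v_2 − 4.5434·e_1 = (-1.6429, -1.5714, -1.7857, 4.0000).
‖u_2‖ = 4.9353, so e_2 = (-0.3329, -0.3184, -0.3618, 0.8105).
r_{13} = e_1·v_3 = 3.4744; r_{23} = e_2·v_3 = 3.4880.
u_3 = v_3 − 3.4744·e_1 − 3.4880·e_2 = (0.3754, 0.9677, -0.8094, 0.1730).
‖u_3‖ = 1.3276, so e_3 = (0.2827, 0.7290, -0.6097, 0.1303).

Q = [[0.8018, -0.3329, 0.2827], [-0.5345, -0.3184, 0.7290], [-0.2673, -0.3618, -0.6097], [0.0000, 0.8105, 0.1303]], R = [[3.7417, 4.5434, 3.4744], [0.0000, 4.9353, 3.4880], [0.0000, 0.0000, 1.3276]]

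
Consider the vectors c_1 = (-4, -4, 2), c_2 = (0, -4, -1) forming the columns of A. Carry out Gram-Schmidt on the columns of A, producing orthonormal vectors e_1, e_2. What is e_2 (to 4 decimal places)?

e_1 = c_1/‖c_1‖ = (-4, -4, 2)/6.0000 = (-0.6667, -0.6667, 0.3333).
r_{12} = e_1·c_2 = 2.3333.
u_2 = c_2 − 2.3333·e_1 = (1.5556, -2.4444, -1.7778).
‖u_2‖ = 3.3993, so e_2 = (0.4576, -0.7191, -0.5230).

e_2 = (0.4576, -0.7191, -0.5230)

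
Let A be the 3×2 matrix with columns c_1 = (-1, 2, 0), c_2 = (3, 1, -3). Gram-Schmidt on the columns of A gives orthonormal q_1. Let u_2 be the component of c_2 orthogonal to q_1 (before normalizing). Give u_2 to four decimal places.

u_2 = (2.8000, 1.4000, -3.0000)

q_1 = c_1/‖c_1‖ = (-1, 2, 0)/2.2361 = (-0.4472, 0.8944, 0.0000).
r_{12} = q_1·c_2 = -0.4472.
u_2 = c_2 + 0.4472·q_1 = (2.8000, 1.4000, -3.0000).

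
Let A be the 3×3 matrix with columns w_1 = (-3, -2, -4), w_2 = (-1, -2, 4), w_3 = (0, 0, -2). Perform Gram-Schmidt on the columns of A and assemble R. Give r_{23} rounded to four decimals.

q_1 = w_1/‖w_1‖ = (-3, -2, -4)/5.3852 = (-0.5571, -0.3714, -0.7428).
r_{12} = q_1·w_2 = -1.6713.
u_2 = w_2 + 1.6713·q_1 = (-1.9310, -2.6207, 2.7586).
‖u_2‖ = 4.2670, so q_2 = (-0.4526, -0.6142, 0.6465).
r_{23} = q_2·w_3 = -1.2930.

r_{23} = -1.2930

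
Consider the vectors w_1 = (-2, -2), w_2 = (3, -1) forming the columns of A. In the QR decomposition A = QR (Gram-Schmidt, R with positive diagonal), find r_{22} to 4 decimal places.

w_1 = (-2, -2); ‖w_1‖ = 2.8284, so q_1 = (-0.7071, -0.7071).
q_1·w_2 = (-0.7071)·3 + (-0.7071)·(-1) = -1.4142.
u_2 = w_2 + 1.4142·q_1 = (2.0000, -2.0000).
r_{22} = ‖u_2‖ = 2.8284.

r_{22} = 2.8284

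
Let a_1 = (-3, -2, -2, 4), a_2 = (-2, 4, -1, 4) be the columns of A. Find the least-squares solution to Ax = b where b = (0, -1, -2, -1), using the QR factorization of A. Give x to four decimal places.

q_1 = a_1/‖a_1‖ = (-3, -2, -2, 4)/5.7446 = (-0.5222, -0.3482, -0.3482, 0.6963).
r_{12} = q_1·a_2 = 2.7852.
u_2 = a_2 − 2.7852·q_1 = (-0.5455, 4.9697, -0.0303, 2.0606).
‖u_2‖ = 5.4076, so q_2 = (-0.1009, 0.9190, -0.0056, 0.3811).
Qᵀb = (0.3482, -1.2889).
Back-substitute: x_2 = -1.2889/5.4076 = -0.2383.
x_1 = (0.3482 − 2.7852·(-0.2383))/5.7446 = 0.1762.

x = (0.1762, -0.2383)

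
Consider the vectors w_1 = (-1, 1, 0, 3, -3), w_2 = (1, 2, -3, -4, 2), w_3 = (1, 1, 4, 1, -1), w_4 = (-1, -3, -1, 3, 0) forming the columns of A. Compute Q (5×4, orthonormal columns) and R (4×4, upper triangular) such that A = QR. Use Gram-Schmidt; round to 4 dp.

Q = [[-0.2236, 0.0339, 0.3789, 0.6616], [0.2236, 0.6446, 0.5902, 0.0910], [0.0000, -0.6785, 0.6832, -0.2357], [0.6708, -0.3279, -0.1747, 0.5852], [-0.6708, -0.1244, -0.1042, 0.3950]], R = [[4.4721, -3.8013, 1.3416, 1.5652], [0.0000, 4.4215, -2.2390, -2.2730], [0.0000, 0.0000, 3.6313, -3.3567], [0.0000, 0.0000, 0.0000, 1.0566]]

e_1 = w_1/‖w_1‖ = (-1, 1, 0, 3, -3)/4.4721 = (-0.2236, 0.2236, 0.0000, 0.6708, -0.6708).
r_{12} = e_1·w_2 = -3.8013.
u_2 = w_2 + 3.8013·e_1 = (0.1500, 2.8500, -3.0000, -1.4500, -0.5500).
‖u_2‖ = 4.4215, so e_2 = (0.0339, 0.6446, -0.6785, -0.3279, -0.1244).
r_{13} = e_1·w_3 = 1.3416; r_{23} = e_2·w_3 = -2.2390.
u_3 = w_3 − 1.3416·e_1 + 2.2390·e_2 = (1.3760, 2.1432, 2.4808, -0.6343, -0.3785).
‖u_3‖ = 3.6313, so e_3 = (0.3789, 0.5902, 0.6832, -0.1747, -0.1042).
r_{14} = e_1·w_4 = 1.5652; r_{24} = e_2·w_4 = -2.2730; r_{34} = e_3·w_4 = -3.3567.
u_4 = w_4 − 1.5652·e_1 + 2.2730·e_2 + 3.3567·e_3 = (0.6990, 0.0962, -0.2490, 0.6183, 0.4174).
‖u_4‖ = 1.0566, so e_4 = (0.6616, 0.0910, -0.2357, 0.5852, 0.3950).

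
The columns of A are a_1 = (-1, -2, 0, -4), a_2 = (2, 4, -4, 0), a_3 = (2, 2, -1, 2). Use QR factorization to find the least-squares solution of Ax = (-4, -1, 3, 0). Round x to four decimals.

x = (-1.6389, 0.2361, -3.0556)

a_1 = (-1, -2, 0, -4); ‖a_1‖ = 4.5826, so q_1 = (-0.2182, -0.4364, 0.0000, -0.8729).
q_1·a_2 = (-0.2182)·2 + (-0.4364)·4 + 0.0000·(-4) + (-0.8729)·0 = -2.1822.
u_2 = a_2 + 2.1822·q_1 = (1.5238, 3.0476, -4.0000, -1.9048).
‖u_2‖ = 5.5891, so q_2 = (0.2726, 0.5453, -0.7157, -0.3408).
q_1·a_3 = (-0.2182)·2 + (-0.4364)·2 + 0.0000·(-1) + (-0.8729)·2 = -3.0551; q_2·a_3 = 0.2726·2 + 0.5453·2 + (-0.7157)·(-1) + (-0.3408)·2 = 1.6699.
u_3 = a_3 + 3.0551·q_1 − 1.6699·q_2 = (0.8780, -0.2439, 0.1951, -0.0976).
‖u_3‖ = 0.9370, so q_3 = (0.9370, -0.2603, 0.2082, -0.1041).
Qᵀb = (1.3093, -3.7829, -2.8632).
Back-substitute: x_3 = -2.8632/0.9370 = -3.0556.
x_2 = (-3.7829 − 1.6699·(-3.0556))/5.5891 = 0.2361.
x_1 = (1.3093 + 2.1822·0.2361 + 3.0551·(-3.0556))/4.5826 = -1.6389.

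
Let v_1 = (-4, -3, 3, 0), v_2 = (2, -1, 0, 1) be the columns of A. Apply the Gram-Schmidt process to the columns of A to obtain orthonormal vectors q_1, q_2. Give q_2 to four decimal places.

v_1 = (-4, -3, 3, 0); ‖v_1‖ = 5.8310, so q_1 = (-0.6860, -0.5145, 0.5145, 0.0000).
q_1·v_2 = (-0.6860)·2 + (-0.5145)·(-1) + 0.5145·0 + 0.0000·1 = -0.8575.
u_2 = v_2 + 0.8575·q_1 = (1.4118, -1.4412, 0.4412, 1.0000).
‖u_2‖ = 2.2945, so q_2 = (0.6153, -0.6281, 0.1923, 0.4358).

q_2 = (0.6153, -0.6281, 0.1923, 0.4358)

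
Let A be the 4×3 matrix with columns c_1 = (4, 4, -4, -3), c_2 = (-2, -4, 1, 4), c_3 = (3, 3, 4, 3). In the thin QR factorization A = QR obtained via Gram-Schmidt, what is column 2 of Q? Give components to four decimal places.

q_2 = (0.2701, -0.3992, -0.6047, 0.6341)

c_1 = (4, 4, -4, -3); ‖c_1‖ = 7.5498, so q_1 = (0.5298, 0.5298, -0.5298, -0.3974).
q_1·c_2 = 0.5298·(-2) + 0.5298·(-4) + (-0.5298)·1 + (-0.3974)·4 = -5.2981.
u_2 = c_2 + 5.2981·q_1 = (0.8070, -1.1930, -1.8070, 1.8947).
‖u_2‖ = 2.9883, so q_2 = (0.2701, -0.3992, -0.6047, 0.6341).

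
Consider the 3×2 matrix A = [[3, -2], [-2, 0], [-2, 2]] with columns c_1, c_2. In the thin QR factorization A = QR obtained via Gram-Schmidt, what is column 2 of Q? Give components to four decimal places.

q_1 = c_1/‖c_1‖ = (3, -2, -2)/4.1231 = (0.7276, -0.4851, -0.4851).
r_{12} = q_1·c_2 = -2.4254.
u_2 = c_2 + 2.4254·q_1 = (-0.2353, -1.1765, 0.8235).
‖u_2‖ = 1.4552, so q_2 = (-0.1617, -0.8085, 0.5659).

q_2 = (-0.1617, -0.8085, 0.5659)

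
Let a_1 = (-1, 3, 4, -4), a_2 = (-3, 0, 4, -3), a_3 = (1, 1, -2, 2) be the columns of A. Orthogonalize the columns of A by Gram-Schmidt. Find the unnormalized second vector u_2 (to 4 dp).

e_1 = a_1/‖a_1‖ = (-1, 3, 4, -4)/6.4807 = (-0.1543, 0.4629, 0.6172, -0.6172).
r_{12} = e_1·a_2 = 4.7834.
u_2 = a_2 − 4.7834·e_1 = (-2.2619, -2.2143, 1.0476, -0.0476).

u_2 = (-2.2619, -2.2143, 1.0476, -0.0476)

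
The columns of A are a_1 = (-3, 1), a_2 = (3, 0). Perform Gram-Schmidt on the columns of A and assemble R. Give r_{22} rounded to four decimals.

r_{22} = 0.9487

q_1 = a_1/‖a_1‖ = (-3, 1)/3.1623 = (-0.9487, 0.3162).
r_{12} = q_1·a_2 = -2.8460.
u_2 = a_2 + 2.8460·q_1 = (0.3000, 0.9000).
r_{22} = ‖u_2‖ = 0.9487.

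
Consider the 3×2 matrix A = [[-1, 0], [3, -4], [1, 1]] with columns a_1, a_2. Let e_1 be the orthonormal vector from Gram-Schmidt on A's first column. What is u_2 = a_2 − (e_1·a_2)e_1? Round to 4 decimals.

u_2 = (-1.0000, -1.0000, 2.0000)

e_1 = a_1/‖a_1‖ = (-1, 3, 1)/3.3166 = (-0.3015, 0.9045, 0.3015).
r_{12} = e_1·a_2 = -3.3166.
u_2 = a_2 + 3.3166·e_1 = (-1.0000, -1.0000, 2.0000).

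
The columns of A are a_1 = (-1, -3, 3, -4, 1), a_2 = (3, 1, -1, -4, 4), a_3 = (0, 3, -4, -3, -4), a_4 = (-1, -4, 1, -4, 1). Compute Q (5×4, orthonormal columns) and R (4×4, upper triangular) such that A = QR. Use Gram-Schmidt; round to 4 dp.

Q = [[-0.1667, 0.5250, -0.1420, -0.0797], [-0.5000, 0.3044, 0.2379, -0.7039], [0.5000, -0.3044, -0.3885, -0.6929], [-0.6667, -0.4412, -0.5958, 0.0585], [0.1667, 0.5868, -0.6460, 0.1211]], R = [[6.0000, 1.8333, -2.1667, 5.5000], [0.0000, 6.2959, 1.1074, 0.3044], [0.0000, 0.0000, 6.6392, 0.5392], [0.0000, 0.0000, 0.0000, 2.0897]]

a_1 = (-1, -3, 3, -4, 1); ‖a_1‖ = 6.0000, so e_1 = (-0.1667, -0.5000, 0.5000, -0.6667, 0.1667).
e_1·a_2 = (-0.1667)·3 + (-0.5000)·1 + 0.5000·(-1) + (-0.6667)·(-4) + 0.1667·4 = 1.8333.
u_2 = a_2 − 1.8333·e_1 = (3.3056, 1.9167, -1.9167, -2.7778, 3.6944).
‖u_2‖ = 6.2959, so e_2 = (0.5250, 0.3044, -0.3044, -0.4412, 0.5868).
e_1·a_3 = (-0.1667)·0 + (-0.5000)·3 + 0.5000·(-4) + (-0.6667)·(-3) + 0.1667·(-4) = -2.1667; e_2·a_3 = 0.5250·0 + 0.3044·3 + (-0.3044)·(-4) + (-0.4412)·(-3) + 0.5868·(-4) = 1.1074.
u_3 = a_3 + 2.1667·e_1 − 1.1074·e_2 = (-0.9425, 1.5795, -2.5795, -3.9559, -4.2887).
‖u_3‖ = 6.6392, so e_3 = (-0.1420, 0.2379, -0.3885, -0.5958, -0.6460).
e_1·a_4 = (-0.1667)·(-1) + (-0.5000)·(-4) + 0.5000·1 + (-0.6667)·(-4) + 0.1667·1 = 5.5000; e_2·a_4 = 0.5250·(-1) + 0.3044·(-4) + (-0.3044)·1 + (-0.4412)·(-4) + 0.5868·1 = 0.3044; e_3·a_4 = (-0.1420)·(-1) + 0.2379·(-4) + (-0.3885)·1 + (-0.5958)·(-4) + (-0.6460)·1 = 0.5392.
u_4 = a_4 − 5.5000·e_1 − 0.3044·e_2 − 0.5392·e_3 = (-0.1666, -1.4709, -1.4478, 0.1222, 0.2530).
‖u_4‖ = 2.0897, so e_4 = (-0.0797, -0.7039, -0.6929, 0.0585, 0.1211).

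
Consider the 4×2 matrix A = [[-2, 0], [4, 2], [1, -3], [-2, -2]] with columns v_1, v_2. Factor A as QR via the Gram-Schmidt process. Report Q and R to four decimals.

Q = [[-0.4000, 0.1941], [0.8000, 0.1510], [0.2000, -0.9058], [-0.4000, -0.3451]], R = [[5.0000, 1.8000], [0.0000, 3.7094]]

e_1 = v_1/‖v_1‖ = (-2, 4, 1, -2)/5.0000 = (-0.4000, 0.8000, 0.2000, -0.4000).
r_{12} = e_1·v_2 = 1.8000.
u_2 = v_2 − 1.8000·e_1 = (0.7200, 0.5600, -3.3600, -1.2800).
‖u_2‖ = 3.7094, so e_2 = (0.1941, 0.1510, -0.9058, -0.3451).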